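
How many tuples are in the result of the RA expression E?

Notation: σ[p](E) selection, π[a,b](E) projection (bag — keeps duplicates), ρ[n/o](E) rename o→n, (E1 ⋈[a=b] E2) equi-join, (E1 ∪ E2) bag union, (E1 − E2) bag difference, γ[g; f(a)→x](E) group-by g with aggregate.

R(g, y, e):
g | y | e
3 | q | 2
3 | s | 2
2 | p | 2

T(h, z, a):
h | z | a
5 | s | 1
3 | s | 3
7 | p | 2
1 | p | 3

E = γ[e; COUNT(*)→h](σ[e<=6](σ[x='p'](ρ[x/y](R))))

Stepwise |·|:
  R → 3
  ρ[x/y](R) → 3
  σ[x='p'](ρ[x/y](R)) → 1
  σ[e<=6](σ[x='p'](ρ[x/y](R))) → 1
  γ[e; COUNT(*)→h](σ[e<=6](σ[x='p'](ρ[x/y](R)))) → 1

|E| = 1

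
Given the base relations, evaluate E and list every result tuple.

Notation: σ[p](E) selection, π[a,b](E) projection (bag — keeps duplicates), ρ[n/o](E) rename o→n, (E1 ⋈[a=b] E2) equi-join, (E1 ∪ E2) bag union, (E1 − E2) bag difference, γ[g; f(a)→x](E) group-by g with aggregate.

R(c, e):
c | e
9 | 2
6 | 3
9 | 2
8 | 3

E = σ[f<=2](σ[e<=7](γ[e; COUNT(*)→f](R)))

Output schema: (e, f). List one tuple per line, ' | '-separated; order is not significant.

Per-node cardinality:
  R → 4
  γ[e; COUNT(*)→f](R) → 2
  σ[e<=7](γ[e; COUNT(*)→f](R)) → 2
  σ[f<=2](σ[e<=7](γ[e; COUNT(*)→f](R))) → 2

== RESULT ==
e | f
2 | 2
3 | 2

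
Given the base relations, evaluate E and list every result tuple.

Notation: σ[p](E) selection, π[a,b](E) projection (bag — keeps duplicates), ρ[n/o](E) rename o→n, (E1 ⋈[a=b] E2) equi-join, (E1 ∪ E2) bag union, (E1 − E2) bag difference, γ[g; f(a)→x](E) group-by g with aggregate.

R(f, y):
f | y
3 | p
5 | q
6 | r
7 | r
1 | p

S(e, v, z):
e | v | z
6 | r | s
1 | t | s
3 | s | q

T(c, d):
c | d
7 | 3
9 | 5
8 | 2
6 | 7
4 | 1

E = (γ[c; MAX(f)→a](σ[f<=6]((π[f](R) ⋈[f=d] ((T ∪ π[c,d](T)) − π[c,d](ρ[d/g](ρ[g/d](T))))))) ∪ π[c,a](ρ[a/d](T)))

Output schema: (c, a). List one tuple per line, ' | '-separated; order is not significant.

Stepwise |·|:
  R → 5
  π[f](R) → 5
  T → 5
  T → 5
  π[c,d](T) → 5
  (T ∪ π[c,d](T)) → 10
  T → 5
  ρ[g/d](T) → 5
  ρ[d/g](ρ[g/d](T)) → 5
  π[c,d](ρ[d/g](ρ[g/d](T))) → 5
  ((T ∪ π[c,d](T)) − π[c,d](ρ[d/g](ρ[g/d](T)))) → 5
  (π[f](R) ⋈[f=d] ((T ∪ π[c,d](T)) − π[c,d](ρ[d/g](ρ[g/d](T))))) → 4
  σ[f<=6]((π[f](R) ⋈[f=d] ((T ∪ π[c,d](T)) − π[c,d](ρ[d/g](ρ[g/d](T)))))) → 3
  γ[c; MAX(f)→a](σ[f<=6]((π[f](R) ⋈[f=d] ((T ∪ π[c,d](T)) − π[c,d](ρ[d/g](ρ[g/d](T))))))) → 3
  T → 5
  ρ[a/d](T) → 5
  π[c,a](ρ[a/d](T)) → 5
  (γ[c; MAX(f)→a](σ[f<=6]((π[f](R) ⋈[f=d] ((T ∪ π[c,d](T)) − π[c,d](ρ[d/g](ρ[g/d](T))))))) ∪ π[c,a](ρ[a/d](T))) → 8

== RESULT ==
c | a
4 | 1
4 | 1
6 | 7
7 | 3
7 | 3
8 | 2
9 | 5
9 | 5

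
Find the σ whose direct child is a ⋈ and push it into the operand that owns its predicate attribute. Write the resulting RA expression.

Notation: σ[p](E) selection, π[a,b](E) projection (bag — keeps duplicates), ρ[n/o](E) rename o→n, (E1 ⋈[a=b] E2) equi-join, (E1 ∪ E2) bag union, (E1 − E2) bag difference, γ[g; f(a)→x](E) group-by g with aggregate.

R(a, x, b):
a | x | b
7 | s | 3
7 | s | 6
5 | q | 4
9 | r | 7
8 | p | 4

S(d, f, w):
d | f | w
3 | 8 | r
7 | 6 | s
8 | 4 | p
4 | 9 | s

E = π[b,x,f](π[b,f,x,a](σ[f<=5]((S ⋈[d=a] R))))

σ filters on f, owned by the left side.
E' = π[b,x,f](π[b,f,x,a]((σ[f<=5](S) ⋈[d=a] R)))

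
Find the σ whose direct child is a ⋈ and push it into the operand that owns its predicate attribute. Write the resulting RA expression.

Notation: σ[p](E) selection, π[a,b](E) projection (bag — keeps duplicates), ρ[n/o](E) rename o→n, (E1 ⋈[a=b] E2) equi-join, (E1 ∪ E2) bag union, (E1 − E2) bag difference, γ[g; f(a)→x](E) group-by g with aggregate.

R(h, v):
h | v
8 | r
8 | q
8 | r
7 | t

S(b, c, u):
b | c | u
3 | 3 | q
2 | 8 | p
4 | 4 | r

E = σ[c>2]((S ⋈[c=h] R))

σ filters on c, owned by the left side.
E' = (σ[c>2](S) ⋈[c=h] R)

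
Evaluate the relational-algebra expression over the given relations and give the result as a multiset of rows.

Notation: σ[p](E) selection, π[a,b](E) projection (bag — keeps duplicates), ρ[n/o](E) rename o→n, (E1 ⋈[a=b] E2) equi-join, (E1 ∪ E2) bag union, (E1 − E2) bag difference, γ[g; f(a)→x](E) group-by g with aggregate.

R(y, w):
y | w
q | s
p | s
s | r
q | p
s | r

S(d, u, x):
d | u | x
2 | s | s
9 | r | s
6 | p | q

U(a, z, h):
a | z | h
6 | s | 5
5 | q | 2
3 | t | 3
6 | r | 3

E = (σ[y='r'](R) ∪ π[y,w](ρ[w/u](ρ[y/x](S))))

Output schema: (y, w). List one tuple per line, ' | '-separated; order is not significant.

Subexpression sizes:
  R → 5
  σ[y='r'](R) → 0
  S → 3
  ρ[y/x](S) → 3
  ρ[w/u](ρ[y/x](S)) → 3
  π[y,w](ρ[w/u](ρ[y/x](S))) → 3
  (σ[y='r'](R) ∪ π[y,w](ρ[w/u](ρ[y/x](S)))) → 3

== RESULT ==
y | w
q | p
s | r
s | s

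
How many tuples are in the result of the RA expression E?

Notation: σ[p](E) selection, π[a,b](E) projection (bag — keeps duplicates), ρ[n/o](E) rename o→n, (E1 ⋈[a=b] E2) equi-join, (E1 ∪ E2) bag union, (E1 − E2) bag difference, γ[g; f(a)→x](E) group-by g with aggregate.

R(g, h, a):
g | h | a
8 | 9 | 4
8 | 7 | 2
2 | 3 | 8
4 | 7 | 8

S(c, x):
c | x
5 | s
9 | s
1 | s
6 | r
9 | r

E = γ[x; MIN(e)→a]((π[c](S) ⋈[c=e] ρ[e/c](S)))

Stepwise |·|:
  S → 5
  π[c](S) → 5
  S → 5
  ρ[e/c](S) → 5
  (π[c](S) ⋈[c=e] ρ[e/c](S)) → 7
  γ[x; MIN(e)→a]((π[c](S) ⋈[c=e] ρ[e/c](S))) → 2

|E| = 2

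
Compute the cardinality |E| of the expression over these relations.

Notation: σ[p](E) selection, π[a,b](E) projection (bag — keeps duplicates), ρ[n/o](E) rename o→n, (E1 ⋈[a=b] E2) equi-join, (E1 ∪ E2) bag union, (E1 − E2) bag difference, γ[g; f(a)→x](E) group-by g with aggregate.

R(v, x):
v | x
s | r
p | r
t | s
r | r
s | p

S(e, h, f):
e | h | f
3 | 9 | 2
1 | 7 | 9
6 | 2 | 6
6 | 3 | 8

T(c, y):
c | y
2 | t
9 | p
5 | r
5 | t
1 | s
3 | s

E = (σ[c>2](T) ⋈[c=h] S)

Subexpression sizes:
  T → 6
  σ[c>2](T) → 4
  S → 4
  (σ[c>2](T) ⋈[c=h] S) → 2

|E| = 2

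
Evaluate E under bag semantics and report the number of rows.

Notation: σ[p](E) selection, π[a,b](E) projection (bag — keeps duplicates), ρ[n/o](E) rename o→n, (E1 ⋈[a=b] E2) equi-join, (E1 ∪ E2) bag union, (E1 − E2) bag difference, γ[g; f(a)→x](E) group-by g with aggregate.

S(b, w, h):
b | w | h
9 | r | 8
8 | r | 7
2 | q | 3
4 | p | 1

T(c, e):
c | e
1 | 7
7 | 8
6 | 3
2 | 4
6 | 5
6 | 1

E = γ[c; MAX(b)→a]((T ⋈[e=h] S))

Row counts bottom-up:
  T → 6
  S → 4
  (T ⋈[e=h] S) → 4
  γ[c; MAX(b)→a]((T ⋈[e=h] S)) → 3

|E| = 3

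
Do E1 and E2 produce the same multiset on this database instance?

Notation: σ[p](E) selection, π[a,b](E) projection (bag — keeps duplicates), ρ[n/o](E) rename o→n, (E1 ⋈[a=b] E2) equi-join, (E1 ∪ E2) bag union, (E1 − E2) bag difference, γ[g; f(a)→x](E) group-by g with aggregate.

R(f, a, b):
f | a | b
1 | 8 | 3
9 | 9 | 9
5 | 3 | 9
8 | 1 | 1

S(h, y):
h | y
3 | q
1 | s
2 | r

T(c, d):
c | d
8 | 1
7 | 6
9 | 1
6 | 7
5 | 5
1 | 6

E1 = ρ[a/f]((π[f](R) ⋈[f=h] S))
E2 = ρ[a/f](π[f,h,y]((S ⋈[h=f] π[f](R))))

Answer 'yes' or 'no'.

E1 subexpression sizes:
  R → 4
  π[f](R) → 4
  S → 3
  (π[f](R) ⋈[f=h] S) → 1
  ρ[a/f]((π[f](R) ⋈[f=h] S)) → 1
E2 subexpression sizes:
  S → 3
  R → 4
  π[f](R) → 4
  (S ⋈[h=f] π[f](R)) → 1
  π[f,h,y]((S ⋈[h=f] π[f](R))) → 1
  ρ[a/f](π[f,h,y]((S ⋈[h=f] π[f](R)))) → 1

E1 and E2 produce the same multiset:
a | h | y
1 | 1 | s

yes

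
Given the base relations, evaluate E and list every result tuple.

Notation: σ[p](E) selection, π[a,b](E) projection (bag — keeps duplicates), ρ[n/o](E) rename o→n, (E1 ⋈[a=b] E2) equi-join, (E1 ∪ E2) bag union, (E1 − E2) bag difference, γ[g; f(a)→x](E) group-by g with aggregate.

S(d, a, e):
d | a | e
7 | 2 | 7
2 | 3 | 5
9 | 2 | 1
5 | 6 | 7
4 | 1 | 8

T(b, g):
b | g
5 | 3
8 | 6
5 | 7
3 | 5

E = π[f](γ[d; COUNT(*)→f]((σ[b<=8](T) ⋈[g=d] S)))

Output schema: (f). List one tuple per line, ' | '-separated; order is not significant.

Stepwise |·|:
  T → 4
  σ[b<=8](T) → 4
  S → 5
  (σ[b<=8](T) ⋈[g=d] S) → 2
  γ[d; COUNT(*)→f]((σ[b<=8](T) ⋈[g=d] S)) → 2
  π[f](γ[d; COUNT(*)→f]((σ[b<=8](T) ⋈[g=d] S))) → 2

== RESULT ==
f
1
1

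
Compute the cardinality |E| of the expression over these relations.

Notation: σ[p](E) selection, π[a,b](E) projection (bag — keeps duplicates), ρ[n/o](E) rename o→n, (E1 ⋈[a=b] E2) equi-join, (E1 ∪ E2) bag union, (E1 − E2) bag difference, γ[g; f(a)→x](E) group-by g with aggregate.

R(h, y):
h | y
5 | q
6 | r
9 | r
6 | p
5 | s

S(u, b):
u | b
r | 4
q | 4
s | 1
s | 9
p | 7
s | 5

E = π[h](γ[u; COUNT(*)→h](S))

Per-node cardinality:
  S → 6
  γ[u; COUNT(*)→h](S) → 4
  π[h](γ[u; COUNT(*)→h](S)) → 4

|E| = 4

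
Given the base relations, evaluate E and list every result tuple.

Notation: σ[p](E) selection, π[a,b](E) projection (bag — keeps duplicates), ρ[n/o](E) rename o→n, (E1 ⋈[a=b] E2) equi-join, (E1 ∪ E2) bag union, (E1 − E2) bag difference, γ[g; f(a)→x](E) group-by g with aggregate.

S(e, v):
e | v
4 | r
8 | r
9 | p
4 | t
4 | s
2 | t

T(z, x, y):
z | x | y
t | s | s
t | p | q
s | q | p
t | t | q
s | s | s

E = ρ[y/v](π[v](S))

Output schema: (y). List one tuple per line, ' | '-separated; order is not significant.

Subexpression sizes:
  S → 6
  π[v](S) → 6
  ρ[y/v](π[v](S)) → 6

== RESULT ==
y
p
r
r
s
t
t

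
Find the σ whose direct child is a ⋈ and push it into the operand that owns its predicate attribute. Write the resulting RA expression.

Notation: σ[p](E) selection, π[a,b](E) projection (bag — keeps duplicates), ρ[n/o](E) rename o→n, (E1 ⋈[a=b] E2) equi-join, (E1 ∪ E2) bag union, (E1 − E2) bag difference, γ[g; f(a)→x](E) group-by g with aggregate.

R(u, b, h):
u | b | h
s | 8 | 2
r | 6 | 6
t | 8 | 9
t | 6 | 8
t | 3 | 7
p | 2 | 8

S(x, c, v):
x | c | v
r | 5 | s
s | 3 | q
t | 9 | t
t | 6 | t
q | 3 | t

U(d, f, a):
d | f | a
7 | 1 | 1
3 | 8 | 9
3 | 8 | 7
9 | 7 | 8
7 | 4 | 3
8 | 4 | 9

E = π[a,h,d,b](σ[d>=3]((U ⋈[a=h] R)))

σ filters on d, owned by the left side.
E' = π[a,h,d,b]((σ[d>=3](U) ⋈[a=h] R))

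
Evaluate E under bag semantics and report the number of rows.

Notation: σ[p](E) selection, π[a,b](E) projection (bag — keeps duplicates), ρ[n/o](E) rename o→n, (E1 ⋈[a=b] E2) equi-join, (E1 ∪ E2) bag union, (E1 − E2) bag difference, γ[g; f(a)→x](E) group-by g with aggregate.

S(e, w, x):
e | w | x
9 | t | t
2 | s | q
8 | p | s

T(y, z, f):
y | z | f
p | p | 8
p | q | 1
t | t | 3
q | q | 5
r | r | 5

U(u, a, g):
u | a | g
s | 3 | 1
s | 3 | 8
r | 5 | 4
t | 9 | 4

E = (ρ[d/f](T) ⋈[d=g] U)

Per-node cardinality:
  T → 5
  ρ[d/f](T) → 5
  U → 4
  (ρ[d/f](T) ⋈[d=g] U) → 2

|E| = 2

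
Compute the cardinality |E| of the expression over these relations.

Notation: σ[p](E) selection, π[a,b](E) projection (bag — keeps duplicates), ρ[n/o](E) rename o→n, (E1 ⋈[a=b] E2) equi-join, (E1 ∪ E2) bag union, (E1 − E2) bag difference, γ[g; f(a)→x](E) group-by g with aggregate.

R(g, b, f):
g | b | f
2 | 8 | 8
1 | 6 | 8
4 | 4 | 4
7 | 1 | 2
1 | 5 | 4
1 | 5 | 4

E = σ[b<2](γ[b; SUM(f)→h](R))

Subexpression sizes:
  R → 6
  γ[b; SUM(f)→h](R) → 5
  σ[b<2](γ[b; SUM(f)→h](R)) → 1

|E| = 1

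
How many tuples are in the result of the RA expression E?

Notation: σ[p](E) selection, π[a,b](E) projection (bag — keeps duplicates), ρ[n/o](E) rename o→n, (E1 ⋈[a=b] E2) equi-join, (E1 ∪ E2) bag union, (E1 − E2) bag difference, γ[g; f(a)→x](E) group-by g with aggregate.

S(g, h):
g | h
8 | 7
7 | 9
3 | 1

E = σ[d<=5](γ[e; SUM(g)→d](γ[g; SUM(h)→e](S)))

Subexpression sizes:
  S → 3
  γ[g; SUM(h)→e](S) → 3
  γ[e; SUM(g)→d](γ[g; SUM(h)→e](S)) → 3
  σ[d<=5](γ[e; SUM(g)→d](γ[g; SUM(h)→e](S))) → 1

|E| = 1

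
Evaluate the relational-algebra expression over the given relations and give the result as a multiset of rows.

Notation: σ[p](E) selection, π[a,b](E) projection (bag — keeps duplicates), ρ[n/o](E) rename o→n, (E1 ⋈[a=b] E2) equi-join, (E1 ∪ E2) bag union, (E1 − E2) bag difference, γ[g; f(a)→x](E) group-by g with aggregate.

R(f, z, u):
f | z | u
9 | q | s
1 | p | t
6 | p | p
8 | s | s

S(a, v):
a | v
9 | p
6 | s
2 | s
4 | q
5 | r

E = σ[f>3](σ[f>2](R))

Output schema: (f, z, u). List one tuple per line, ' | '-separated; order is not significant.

Subexpression sizes:
  R → 4
  σ[f>2](R) → 3
  σ[f>3](σ[f>2](R)) → 3

== RESULT ==
f | z | u
6 | p | p
8 | s | s
9 | q | s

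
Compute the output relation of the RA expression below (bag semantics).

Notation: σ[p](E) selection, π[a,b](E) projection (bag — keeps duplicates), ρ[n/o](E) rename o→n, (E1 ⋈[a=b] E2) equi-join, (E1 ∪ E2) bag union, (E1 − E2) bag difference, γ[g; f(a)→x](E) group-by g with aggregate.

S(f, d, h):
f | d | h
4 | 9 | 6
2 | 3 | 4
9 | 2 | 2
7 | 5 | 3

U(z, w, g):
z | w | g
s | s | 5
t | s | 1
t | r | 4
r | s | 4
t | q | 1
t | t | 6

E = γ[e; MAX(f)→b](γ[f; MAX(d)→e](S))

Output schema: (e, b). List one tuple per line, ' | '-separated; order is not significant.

Per-node cardinality:
  S → 4
  γ[f; MAX(d)→e](S) → 4
  γ[e; MAX(f)→b](γ[f; MAX(d)→e](S)) → 4

== RESULT ==
e | b
2 | 9
3 | 2
5 | 7
9 | 4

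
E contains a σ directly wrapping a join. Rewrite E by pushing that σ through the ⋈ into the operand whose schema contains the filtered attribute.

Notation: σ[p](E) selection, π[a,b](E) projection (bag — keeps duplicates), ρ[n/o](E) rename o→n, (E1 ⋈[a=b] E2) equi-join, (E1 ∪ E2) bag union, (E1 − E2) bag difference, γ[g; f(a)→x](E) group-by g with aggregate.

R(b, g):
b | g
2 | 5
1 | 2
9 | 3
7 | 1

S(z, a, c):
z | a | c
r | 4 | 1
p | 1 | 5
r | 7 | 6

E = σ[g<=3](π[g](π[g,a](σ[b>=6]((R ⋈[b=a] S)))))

σ filters on b, owned by the left side.
E' = σ[g<=3](π[g](π[g,a]((σ[b>=6](R) ⋈[b=a] S))))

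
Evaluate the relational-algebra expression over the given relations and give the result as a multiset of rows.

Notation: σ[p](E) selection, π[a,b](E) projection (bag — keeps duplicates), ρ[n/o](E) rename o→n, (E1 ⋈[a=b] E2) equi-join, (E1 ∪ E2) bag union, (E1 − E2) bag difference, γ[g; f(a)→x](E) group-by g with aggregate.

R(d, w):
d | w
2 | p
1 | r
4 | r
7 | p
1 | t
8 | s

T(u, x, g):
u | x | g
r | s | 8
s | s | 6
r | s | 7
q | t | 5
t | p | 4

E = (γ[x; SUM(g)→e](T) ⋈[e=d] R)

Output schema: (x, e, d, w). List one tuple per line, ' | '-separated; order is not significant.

Row counts bottom-up:
  T → 5
  γ[x; SUM(g)→e](T) → 3
  R → 6
  (γ[x; SUM(g)→e](T) ⋈[e=d] R) → 1

== RESULT ==
x | e | d | w
p | 4 | 4 | r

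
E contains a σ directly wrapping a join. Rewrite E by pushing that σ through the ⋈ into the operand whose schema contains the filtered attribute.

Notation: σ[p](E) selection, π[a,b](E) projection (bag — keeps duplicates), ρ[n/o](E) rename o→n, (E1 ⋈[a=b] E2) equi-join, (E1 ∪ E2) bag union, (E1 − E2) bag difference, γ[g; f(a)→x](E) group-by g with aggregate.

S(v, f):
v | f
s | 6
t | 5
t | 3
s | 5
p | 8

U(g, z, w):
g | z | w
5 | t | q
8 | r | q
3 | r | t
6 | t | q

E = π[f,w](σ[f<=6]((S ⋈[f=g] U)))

σ filters on f, owned by the left side.
E' = π[f,w]((σ[f<=6](S) ⋈[f=g] U))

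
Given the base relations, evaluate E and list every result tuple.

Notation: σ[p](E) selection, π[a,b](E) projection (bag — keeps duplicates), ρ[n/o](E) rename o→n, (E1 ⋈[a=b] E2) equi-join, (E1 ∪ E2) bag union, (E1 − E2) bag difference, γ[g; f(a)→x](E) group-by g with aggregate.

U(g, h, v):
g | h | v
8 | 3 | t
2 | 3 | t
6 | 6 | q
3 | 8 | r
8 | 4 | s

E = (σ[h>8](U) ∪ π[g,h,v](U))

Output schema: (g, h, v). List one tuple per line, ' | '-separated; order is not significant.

Row counts bottom-up:
  U → 5
  σ[h>8](U) → 0
  U → 5
  π[g,h,v](U) → 5
  (σ[h>8](U) ∪ π[g,h,v](U)) → 5

== RESULT ==
g | h | v
2 | 3 | t
3 | 8 | r
6 | 6 | q
8 | 3 | t
8 | 4 | s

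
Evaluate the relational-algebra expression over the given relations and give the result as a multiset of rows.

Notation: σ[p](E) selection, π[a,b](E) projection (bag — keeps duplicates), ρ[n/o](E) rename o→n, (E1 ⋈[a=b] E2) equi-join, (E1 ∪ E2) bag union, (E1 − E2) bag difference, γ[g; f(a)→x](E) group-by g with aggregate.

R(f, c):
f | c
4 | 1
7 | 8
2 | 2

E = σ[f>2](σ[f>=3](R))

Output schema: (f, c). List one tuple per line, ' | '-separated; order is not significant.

Stepwise |·|:
  R → 3
  σ[f>=3](R) → 2
  σ[f>2](σ[f>=3](R)) → 2

== RESULT ==
f | c
4 | 1
7 | 8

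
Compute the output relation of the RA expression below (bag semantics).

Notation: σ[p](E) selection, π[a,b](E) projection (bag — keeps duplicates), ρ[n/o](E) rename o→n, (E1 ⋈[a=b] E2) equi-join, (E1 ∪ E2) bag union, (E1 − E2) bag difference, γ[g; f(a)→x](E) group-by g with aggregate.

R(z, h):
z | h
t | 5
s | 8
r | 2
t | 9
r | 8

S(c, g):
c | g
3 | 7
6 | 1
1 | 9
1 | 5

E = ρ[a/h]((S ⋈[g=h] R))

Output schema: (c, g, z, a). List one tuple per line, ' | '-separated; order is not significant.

Subexpression sizes:
  S → 4
  R → 5
  (S ⋈[g=h] R) → 2
  ρ[a/h]((S ⋈[g=h] R)) → 2

== RESULT ==
c | g | z | a
1 | 5 | t | 5
1 | 9 | t | 9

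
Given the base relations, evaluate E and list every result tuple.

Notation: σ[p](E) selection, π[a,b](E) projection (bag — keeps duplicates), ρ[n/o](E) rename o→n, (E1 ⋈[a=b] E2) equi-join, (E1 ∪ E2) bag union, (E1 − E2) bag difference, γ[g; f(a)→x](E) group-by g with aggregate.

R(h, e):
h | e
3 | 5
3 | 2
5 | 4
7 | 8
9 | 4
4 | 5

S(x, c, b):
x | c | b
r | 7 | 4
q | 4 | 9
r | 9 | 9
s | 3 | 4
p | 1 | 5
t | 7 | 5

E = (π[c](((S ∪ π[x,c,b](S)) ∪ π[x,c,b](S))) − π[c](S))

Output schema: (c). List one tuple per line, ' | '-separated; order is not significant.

Row counts bottom-up:
  S → 6
  S → 6
  π[x,c,b](S) → 6
  (S ∪ π[x,c,b](S)) → 12
  S → 6
  π[x,c,b](S) → 6
  ((S ∪ π[x,c,b](S)) ∪ π[x,c,b](S)) → 18
  π[c](((S ∪ π[x,c,b](S)) ∪ π[x,c,b](S))) → 18
  S → 6
  π[c](S) → 6
  (π[c](((S ∪ π[x,c,b](S)) ∪ π[x,c,b](S))) − π[c](S)) → 12

== RESULT ==
c
1
1
3
3
4
4
7
7
7
7
9
9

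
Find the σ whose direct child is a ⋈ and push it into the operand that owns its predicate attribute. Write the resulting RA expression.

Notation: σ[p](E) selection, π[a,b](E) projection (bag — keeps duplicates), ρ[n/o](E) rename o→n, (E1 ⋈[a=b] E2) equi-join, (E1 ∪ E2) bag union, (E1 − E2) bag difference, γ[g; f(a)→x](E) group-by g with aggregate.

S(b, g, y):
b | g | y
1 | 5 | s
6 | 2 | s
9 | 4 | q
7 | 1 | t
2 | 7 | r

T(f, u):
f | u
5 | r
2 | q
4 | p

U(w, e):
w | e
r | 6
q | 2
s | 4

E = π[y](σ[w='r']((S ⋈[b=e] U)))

σ filters on w, owned by the right side.
E' = π[y]((S ⋈[b=e] σ[w='r'](U)))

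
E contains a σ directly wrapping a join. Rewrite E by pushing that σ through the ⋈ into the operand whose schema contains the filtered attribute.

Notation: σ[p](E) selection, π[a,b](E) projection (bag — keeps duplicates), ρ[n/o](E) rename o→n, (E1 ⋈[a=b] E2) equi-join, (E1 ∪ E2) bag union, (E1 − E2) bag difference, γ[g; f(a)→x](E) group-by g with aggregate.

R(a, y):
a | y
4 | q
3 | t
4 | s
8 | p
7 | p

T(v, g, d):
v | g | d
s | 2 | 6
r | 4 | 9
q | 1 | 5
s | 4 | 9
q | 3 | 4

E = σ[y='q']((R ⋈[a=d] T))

σ filters on y, owned by the left side.
E' = (σ[y='q'](R) ⋈[a=d] T)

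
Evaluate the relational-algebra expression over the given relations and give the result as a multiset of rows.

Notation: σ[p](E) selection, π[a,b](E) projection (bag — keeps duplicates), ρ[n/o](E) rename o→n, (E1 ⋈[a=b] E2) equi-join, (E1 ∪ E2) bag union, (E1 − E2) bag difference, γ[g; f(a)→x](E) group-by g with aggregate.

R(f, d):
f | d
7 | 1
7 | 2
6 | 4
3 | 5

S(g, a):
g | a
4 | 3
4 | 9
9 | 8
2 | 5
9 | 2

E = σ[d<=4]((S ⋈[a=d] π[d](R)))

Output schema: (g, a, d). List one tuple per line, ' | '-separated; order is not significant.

Per-node cardinality:
  S → 5
  R → 4
  π[d](R) → 4
  (S ⋈[a=d] π[d](R)) → 2
  σ[d<=4]((S ⋈[a=d] π[d](R))) → 1

== RESULT ==
g | a | d
9 | 2 | 2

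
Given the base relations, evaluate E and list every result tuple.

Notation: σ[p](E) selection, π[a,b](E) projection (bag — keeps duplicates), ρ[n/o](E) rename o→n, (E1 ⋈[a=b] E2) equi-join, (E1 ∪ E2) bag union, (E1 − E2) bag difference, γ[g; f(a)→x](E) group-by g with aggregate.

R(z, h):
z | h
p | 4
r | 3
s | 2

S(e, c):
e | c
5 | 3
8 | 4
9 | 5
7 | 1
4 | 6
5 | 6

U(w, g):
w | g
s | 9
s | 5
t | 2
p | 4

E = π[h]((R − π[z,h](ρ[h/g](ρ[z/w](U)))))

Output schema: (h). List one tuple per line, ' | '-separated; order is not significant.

Row counts bottom-up:
  R → 3
  U → 4
  ρ[z/w](U) → 4
  ρ[h/g](ρ[z/w](U)) → 4
  π[z,h](ρ[h/g](ρ[z/w](U))) → 4
  (R − π[z,h](ρ[h/g](ρ[z/w](U)))) → 2
  π[h]((R − π[z,h](ρ[h/g](ρ[z/w](U))))) → 2

== RESULT ==
h
2
3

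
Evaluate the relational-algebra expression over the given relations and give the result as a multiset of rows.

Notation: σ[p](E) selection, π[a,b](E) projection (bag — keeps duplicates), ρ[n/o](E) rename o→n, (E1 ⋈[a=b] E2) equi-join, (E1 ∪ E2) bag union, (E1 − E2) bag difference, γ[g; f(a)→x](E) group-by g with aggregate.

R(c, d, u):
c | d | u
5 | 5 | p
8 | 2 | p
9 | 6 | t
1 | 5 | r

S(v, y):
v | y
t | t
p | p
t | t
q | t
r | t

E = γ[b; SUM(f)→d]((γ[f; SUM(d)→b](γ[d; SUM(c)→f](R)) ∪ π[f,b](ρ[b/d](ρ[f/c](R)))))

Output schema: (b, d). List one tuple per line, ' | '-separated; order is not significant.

Stepwise |·|:
  R → 4
  γ[d; SUM(c)→f](R) → 3
  γ[f; SUM(d)→b](γ[d; SUM(c)→f](R)) → 3
  R → 4
  ρ[f/c](R) → 4
  ρ[b/d](ρ[f/c](R)) → 4
  π[f,b](ρ[b/d](ρ[f/c](R))) → 4
  (γ[f; SUM(d)→b](γ[d; SUM(c)→f](R)) ∪ π[f,b](ρ[b/d](ρ[f/c](R)))) → 7
  γ[b; SUM(f)→d]((γ[f; SUM(d)→b](γ[d; SUM(c)→f](R)) ∪ π[f,b](ρ[b/d](ρ[f/c](R))))) → 3

== RESULT ==
b | d
2 | 16
5 | 12
6 | 18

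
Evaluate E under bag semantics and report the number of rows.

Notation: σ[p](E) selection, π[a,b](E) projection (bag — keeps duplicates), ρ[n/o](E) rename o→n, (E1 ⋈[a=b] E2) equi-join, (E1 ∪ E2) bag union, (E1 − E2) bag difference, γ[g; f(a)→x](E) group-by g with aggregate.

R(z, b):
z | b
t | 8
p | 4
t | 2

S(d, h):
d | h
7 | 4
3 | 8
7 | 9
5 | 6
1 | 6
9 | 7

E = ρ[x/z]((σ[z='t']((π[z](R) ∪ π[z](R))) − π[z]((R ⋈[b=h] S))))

Subexpression sizes:
  R → 3
  π[z](R) → 3
  R → 3
  π[z](R) → 3
  (π[z](R) ∪ π[z](R)) → 6
  σ[z='t']((π[z](R) ∪ π[z](R))) → 4
  R → 3
  S → 6
  (R ⋈[b=h] S) → 2
  π[z]((R ⋈[b=h] S)) → 2
  (σ[z='t']((π[z](R) ∪ π[z](R))) − π[z]((R ⋈[b=h] S))) → 3
  ρ[x/z]((σ[z='t']((π[z](R) ∪ π[z](R))) − π[z]((R ⋈[b=h] S)))) → 3

|E| = 3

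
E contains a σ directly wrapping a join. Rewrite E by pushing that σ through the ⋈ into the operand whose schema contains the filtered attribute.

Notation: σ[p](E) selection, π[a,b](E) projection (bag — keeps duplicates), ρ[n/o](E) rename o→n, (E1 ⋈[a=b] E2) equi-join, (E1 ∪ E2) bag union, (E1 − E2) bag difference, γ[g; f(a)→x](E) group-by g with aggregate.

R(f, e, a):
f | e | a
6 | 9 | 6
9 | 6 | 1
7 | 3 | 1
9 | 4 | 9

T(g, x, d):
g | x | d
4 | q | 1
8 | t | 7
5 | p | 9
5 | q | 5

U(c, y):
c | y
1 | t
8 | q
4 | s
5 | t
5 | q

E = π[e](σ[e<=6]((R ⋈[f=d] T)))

σ filters on e, owned by the left side.
E' = π[e]((σ[e<=6](R) ⋈[f=d] T))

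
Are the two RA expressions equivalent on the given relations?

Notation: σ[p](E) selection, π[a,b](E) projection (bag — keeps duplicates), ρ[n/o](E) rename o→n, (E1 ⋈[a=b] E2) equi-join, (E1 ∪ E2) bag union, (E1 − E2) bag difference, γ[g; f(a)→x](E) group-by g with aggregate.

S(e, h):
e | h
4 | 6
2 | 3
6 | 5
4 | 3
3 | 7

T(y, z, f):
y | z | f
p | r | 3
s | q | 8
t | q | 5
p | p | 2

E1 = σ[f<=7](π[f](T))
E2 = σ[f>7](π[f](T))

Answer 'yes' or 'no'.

E1 row counts bottom-up:
  T → 4
  π[f](T) → 4
  σ[f<=7](π[f](T)) → 3
E2 row counts bottom-up:
  T → 4
  π[f](T) → 4
  σ[f>7](π[f](T)) → 1

E1 result:
f
2
3
5
E2 result:
f
8
Witness: (8,) appears 0× in E1 but 1× in E2.

no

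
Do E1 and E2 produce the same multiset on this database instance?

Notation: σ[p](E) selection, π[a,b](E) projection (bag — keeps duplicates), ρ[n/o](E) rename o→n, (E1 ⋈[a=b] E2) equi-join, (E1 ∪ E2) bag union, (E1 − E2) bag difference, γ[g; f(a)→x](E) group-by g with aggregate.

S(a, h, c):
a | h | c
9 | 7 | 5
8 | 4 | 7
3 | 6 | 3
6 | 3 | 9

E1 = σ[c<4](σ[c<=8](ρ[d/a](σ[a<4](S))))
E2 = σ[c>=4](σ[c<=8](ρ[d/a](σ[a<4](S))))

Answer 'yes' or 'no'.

E1 stepwise |·|:
  S → 4
  σ[a<4](S) → 1
  ρ[d/a](σ[a<4](S)) → 1
  σ[c<=8](ρ[d/a](σ[a<4](S))) → 1
  σ[c<4](σ[c<=8](ρ[d/a](σ[a<4](S)))) → 1
E2 stepwise |·|:
  S → 4
  σ[a<4](S) → 1
  ρ[d/a](σ[a<4](S)) → 1
  σ[c<=8](ρ[d/a](σ[a<4](S))) → 1
  σ[c>=4](σ[c<=8](ρ[d/a](σ[a<4](S)))) → 0

E1 result:
d | h | c
3 | 6 | 3
E2 result:
d | h | c
(0 rows)
Witness: (3, 6, 3) appears 1× in E1 but 0× in E2.

no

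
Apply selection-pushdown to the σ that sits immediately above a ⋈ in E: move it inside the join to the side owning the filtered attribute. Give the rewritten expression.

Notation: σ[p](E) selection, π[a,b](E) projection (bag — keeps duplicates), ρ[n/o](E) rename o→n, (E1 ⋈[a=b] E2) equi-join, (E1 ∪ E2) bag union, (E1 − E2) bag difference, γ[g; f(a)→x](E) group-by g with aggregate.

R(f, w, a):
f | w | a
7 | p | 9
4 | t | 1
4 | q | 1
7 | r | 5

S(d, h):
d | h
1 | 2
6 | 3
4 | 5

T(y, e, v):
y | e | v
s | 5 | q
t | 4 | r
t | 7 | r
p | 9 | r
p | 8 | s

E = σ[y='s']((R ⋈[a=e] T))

σ filters on y, owned by the right side.
E' = (R ⋈[a=e] σ[y='s'](T))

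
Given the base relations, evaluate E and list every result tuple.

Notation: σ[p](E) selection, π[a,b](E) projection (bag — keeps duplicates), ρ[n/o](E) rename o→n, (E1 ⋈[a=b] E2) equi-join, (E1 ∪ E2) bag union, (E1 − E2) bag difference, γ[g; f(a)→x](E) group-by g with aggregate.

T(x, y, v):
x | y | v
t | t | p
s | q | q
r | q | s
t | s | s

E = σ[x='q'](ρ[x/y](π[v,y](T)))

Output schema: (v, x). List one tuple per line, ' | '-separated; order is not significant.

Subexpression sizes:
  T → 4
  π[v,y](T) → 4
  ρ[x/y](π[v,y](T)) → 4
  σ[x='q'](ρ[x/y](π[v,y](T))) → 2

== RESULT ==
v | x
q | q
s | q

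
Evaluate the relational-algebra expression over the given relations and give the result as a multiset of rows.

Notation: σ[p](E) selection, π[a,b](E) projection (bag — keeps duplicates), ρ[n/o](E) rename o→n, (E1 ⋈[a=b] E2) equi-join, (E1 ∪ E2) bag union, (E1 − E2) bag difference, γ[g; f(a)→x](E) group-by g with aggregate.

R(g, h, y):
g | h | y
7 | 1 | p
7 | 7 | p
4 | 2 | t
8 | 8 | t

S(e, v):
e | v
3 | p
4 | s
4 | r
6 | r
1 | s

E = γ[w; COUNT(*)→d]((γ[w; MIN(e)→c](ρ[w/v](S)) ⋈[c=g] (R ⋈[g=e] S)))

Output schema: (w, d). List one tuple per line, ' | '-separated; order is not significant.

Stepwise |·|:
  S → 5
  ρ[w/v](S) → 5
  γ[w; MIN(e)→c](ρ[w/v](S)) → 3
  R → 4
  S → 5
  (R ⋈[g=e] S) → 2
  (γ[w; MIN(e)→c](ρ[w/v](S)) ⋈[c=g] (R ⋈[g=e] S)) → 2
  γ[w; COUNT(*)→d]((γ[w; MIN(e)→c](ρ[w/v](S)) ⋈[c=g] (R ⋈[g=e] S))) → 1

== RESULT ==
w | d
r | 2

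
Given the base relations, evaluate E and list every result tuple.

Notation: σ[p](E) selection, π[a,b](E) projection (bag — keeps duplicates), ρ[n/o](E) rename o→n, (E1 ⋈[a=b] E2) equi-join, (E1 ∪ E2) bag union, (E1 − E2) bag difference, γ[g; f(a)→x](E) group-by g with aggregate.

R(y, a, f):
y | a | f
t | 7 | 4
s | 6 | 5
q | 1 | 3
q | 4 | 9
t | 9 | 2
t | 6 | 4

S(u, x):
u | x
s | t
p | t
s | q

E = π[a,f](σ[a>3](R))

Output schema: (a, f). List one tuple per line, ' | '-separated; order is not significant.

Subexpression sizes:
  R → 6
  σ[a>3](R) → 5
  π[a,f](σ[a>3](R)) → 5

== RESULT ==
a | f
4 | 9
6 | 4
6 | 5
7 | 4
9 | 2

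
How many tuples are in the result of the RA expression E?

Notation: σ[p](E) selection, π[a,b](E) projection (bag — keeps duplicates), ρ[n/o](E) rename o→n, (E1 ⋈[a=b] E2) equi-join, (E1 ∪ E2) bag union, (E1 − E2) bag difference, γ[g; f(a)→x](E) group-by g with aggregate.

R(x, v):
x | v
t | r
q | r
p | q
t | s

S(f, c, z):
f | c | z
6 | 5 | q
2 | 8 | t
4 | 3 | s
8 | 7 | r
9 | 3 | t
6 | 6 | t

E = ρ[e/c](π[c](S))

Row counts bottom-up:
  S → 6
  π[c](S) → 6
  ρ[e/c](π[c](S)) → 6

|E| = 6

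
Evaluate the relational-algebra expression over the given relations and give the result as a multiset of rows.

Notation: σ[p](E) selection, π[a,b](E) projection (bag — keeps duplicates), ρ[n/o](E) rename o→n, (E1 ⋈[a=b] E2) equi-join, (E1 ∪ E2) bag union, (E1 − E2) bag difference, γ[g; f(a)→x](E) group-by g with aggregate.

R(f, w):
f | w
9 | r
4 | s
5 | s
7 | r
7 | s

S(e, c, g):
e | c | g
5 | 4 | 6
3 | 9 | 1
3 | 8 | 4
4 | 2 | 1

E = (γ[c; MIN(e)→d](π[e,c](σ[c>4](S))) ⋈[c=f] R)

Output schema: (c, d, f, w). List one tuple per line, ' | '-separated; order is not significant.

Row counts bottom-up:
  S → 4
  σ[c>4](S) → 2
  π[e,c](σ[c>4](S)) → 2
  γ[c; MIN(e)→d](π[e,c](σ[c>4](S))) → 2
  R → 5
  (γ[c; MIN(e)→d](π[e,c](σ[c>4](S))) ⋈[c=f] R) → 1

== RESULT ==
c | d | f | w
9 | 3 | 9 | r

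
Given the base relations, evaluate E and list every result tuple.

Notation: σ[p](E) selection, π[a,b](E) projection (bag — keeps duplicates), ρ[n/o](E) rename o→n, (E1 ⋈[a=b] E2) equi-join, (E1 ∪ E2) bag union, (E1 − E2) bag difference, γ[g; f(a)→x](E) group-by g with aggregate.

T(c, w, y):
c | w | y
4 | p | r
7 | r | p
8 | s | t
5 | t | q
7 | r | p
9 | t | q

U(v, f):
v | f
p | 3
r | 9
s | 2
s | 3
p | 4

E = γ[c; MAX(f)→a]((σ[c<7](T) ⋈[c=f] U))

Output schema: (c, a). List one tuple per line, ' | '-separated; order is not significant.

Per-node cardinality:
  T → 6
  σ[c<7](T) → 2
  U → 5
  (σ[c<7](T) ⋈[c=f] U) → 1
  γ[c; MAX(f)→a]((σ[c<7](T) ⋈[c=f] U)) → 1

== RESULT ==
c | a
4 | 4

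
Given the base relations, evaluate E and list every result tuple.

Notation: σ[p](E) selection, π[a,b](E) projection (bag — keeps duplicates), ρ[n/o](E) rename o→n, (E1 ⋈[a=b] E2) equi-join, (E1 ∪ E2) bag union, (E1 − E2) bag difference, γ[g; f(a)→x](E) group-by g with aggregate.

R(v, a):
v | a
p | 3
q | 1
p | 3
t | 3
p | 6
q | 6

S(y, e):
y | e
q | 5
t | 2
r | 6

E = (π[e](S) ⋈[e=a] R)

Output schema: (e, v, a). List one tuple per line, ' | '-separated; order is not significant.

Row counts bottom-up:
  S → 3
  π[e](S) → 3
  R → 6
  (π[e](S) ⋈[e=a] R) → 2

== RESULT ==
e | v | a
6 | p | 6
6 | q | 6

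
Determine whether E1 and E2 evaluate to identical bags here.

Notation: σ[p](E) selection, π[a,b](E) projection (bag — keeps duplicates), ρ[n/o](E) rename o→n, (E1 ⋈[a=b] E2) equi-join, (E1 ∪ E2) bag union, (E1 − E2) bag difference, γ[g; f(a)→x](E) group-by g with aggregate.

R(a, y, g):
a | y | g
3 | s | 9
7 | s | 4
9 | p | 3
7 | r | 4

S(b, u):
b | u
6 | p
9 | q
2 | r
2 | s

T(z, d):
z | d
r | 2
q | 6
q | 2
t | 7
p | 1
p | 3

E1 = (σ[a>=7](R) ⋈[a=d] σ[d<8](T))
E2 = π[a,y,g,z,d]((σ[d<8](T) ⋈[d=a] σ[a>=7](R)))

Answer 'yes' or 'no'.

E1 row counts bottom-up:
  R → 4
  σ[a>=7](R) → 3
  T → 6
  σ[d<8](T) → 6
  (σ[a>=7](R) ⋈[a=d] σ[d<8](T)) → 2
E2 row counts bottom-up:
  T → 6
  σ[d<8](T) → 6
  R → 4
  σ[a>=7](R) → 3
  (σ[d<8](T) ⋈[d=a] σ[a>=7](R)) → 2
  π[a,y,g,z,d]((σ[d<8](T) ⋈[d=a] σ[a>=7](R))) → 2

E1 and E2 produce the same multiset:
a | y | g | z | d
7 | r | 4 | t | 7
7 | s | 4 | t | 7

yes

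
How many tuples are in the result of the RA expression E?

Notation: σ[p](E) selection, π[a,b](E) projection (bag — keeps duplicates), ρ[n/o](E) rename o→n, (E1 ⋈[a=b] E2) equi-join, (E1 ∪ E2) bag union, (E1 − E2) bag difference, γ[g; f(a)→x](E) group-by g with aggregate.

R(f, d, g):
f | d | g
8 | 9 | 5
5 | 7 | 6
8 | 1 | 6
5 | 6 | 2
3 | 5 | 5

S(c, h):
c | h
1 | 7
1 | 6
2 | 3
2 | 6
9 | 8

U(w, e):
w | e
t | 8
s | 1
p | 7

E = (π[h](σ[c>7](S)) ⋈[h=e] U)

Per-node cardinality:
  S → 5
  σ[c>7](S) → 1
  π[h](σ[c>7](S)) → 1
  U → 3
  (π[h](σ[c>7](S)) ⋈[h=e] U) → 1

|E| = 1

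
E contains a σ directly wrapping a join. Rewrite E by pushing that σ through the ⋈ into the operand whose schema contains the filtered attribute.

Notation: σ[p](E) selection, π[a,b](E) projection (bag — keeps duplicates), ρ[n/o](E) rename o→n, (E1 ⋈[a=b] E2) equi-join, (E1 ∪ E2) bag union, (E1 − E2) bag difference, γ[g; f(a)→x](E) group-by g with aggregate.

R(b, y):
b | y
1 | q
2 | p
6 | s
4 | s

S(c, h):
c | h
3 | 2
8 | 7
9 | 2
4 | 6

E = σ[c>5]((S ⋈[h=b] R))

σ filters on c, owned by the left side.
E' = (σ[c>5](S) ⋈[h=b] R)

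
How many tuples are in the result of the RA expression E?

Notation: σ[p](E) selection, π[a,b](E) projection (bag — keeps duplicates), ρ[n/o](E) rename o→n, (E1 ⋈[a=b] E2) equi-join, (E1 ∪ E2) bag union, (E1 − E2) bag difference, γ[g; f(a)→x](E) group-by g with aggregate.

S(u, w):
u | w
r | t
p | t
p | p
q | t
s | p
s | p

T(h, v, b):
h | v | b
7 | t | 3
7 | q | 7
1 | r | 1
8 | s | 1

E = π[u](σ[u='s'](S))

Subexpression sizes:
  S → 6
  σ[u='s'](S) → 2
  π[u](σ[u='s'](S)) → 2

|E| = 2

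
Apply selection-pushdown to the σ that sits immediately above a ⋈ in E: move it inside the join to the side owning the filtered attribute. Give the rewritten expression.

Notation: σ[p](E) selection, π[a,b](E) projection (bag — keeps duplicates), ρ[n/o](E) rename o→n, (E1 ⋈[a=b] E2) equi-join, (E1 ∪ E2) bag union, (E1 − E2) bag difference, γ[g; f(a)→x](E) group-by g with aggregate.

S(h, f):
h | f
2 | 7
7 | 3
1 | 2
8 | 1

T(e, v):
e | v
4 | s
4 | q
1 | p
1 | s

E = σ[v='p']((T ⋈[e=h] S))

σ filters on v, owned by the left side.
E' = (σ[v='p'](T) ⋈[e=h] S)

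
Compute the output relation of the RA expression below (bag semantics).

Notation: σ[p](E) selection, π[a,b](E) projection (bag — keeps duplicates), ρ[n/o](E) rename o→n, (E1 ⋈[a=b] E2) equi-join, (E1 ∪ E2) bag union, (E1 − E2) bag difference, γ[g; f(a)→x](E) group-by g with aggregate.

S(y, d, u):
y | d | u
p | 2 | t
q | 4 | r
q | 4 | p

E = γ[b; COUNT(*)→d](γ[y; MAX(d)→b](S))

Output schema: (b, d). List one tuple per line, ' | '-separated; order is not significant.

Stepwise |·|:
  S → 3
  γ[y; MAX(d)→b](S) → 2
  γ[b; COUNT(*)→d](γ[y; MAX(d)→b](S)) → 2

== RESULT ==
b | d
2 | 1
4 | 1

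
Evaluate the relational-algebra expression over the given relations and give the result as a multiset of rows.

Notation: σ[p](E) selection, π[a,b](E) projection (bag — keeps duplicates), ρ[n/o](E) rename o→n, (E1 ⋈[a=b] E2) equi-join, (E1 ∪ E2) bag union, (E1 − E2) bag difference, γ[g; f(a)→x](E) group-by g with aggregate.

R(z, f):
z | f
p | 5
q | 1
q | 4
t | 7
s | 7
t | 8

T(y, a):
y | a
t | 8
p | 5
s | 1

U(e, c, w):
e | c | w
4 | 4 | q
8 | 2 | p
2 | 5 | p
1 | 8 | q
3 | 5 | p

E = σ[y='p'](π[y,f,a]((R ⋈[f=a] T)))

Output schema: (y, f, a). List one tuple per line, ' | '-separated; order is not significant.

Row counts bottom-up:
  R → 6
  T → 3
  (R ⋈[f=a] T) → 3
  π[y,f,a]((R ⋈[f=a] T)) → 3
  σ[y='p'](π[y,f,a]((R ⋈[f=a] T))) → 1

== RESULT ==
y | f | a
p | 5 | 5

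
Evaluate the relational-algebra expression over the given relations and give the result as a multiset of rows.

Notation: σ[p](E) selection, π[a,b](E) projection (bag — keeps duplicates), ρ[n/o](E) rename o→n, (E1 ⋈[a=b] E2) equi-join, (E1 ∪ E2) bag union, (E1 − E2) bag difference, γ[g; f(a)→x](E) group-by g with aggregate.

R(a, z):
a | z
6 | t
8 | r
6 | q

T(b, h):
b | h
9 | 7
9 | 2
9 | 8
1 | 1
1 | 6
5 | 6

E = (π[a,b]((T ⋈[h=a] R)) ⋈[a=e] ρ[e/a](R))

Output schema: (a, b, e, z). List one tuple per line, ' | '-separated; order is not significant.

Row counts bottom-up:
  T → 6
  R → 3
  (T ⋈[h=a] R) → 5
  π[a,b]((T ⋈[h=a] R)) → 5
  R → 3
  ρ[e/a](R) → 3
  (π[a,b]((T ⋈[h=a] R)) ⋈[a=e] ρ[e/a](R)) → 9

== RESULT ==
a | b | e | z
6 | 1 | 6 | q
6 | 1 | 6 | q
6 | 1 | 6 | t
6 | 1 | 6 | t
6 | 5 | 6 | q
6 | 5 | 6 | q
6 | 5 | 6 | t
6 | 5 | 6 | t
8 | 9 | 8 | r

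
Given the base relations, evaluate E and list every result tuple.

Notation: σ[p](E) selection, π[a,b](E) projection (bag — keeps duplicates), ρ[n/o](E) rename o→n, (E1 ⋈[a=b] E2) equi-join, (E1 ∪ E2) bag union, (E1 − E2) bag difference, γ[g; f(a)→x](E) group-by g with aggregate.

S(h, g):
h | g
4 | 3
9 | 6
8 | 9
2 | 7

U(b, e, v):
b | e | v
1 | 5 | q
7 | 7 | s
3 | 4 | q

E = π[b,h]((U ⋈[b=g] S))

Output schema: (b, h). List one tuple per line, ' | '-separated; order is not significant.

Subexpression sizes:
  U → 3
  S → 4
  (U ⋈[b=g] S) → 2
  π[b,h]((U ⋈[b=g] S)) → 2

== RESULT ==
b | h
3 | 4
7 | 2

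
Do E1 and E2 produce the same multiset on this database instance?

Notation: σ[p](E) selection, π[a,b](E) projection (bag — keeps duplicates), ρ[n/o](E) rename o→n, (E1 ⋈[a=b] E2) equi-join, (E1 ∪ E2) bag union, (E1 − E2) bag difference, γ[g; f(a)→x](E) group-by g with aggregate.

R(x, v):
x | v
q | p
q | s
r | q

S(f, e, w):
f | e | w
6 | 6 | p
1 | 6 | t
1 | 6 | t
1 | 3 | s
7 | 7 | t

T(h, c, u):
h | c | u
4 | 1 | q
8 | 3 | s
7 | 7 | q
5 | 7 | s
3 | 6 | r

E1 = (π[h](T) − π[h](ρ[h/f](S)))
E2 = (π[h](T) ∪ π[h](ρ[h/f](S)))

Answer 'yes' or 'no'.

E1 subexpression sizes:
  T → 5
  π[h](T) → 5
  S → 5
  ρ[h/f](S) → 5
  π[h](ρ[h/f](S)) → 5
  (π[h](T) − π[h](ρ[h/f](S))) → 4
E2 subexpression sizes:
  T → 5
  π[h](T) → 5
  S → 5
  ρ[h/f](S) → 5
  π[h](ρ[h/f](S)) → 5
  (π[h](T) ∪ π[h](ρ[h/f](S))) → 10

E1 result:
h
3
4
5
8
E2 result:
h
1
1
1
3
4
5
6
7
7
8
Witness: (6,) appears 0× in E1 but 1× in E2.

no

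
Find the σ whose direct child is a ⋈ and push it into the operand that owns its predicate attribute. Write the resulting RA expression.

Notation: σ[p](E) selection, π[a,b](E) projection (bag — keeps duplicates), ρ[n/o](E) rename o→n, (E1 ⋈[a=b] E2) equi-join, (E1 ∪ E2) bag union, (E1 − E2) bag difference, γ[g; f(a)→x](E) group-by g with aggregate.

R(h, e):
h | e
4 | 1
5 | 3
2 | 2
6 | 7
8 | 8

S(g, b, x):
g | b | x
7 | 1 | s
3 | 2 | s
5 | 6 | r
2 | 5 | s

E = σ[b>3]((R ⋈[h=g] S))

σ filters on b, owned by the right side.
E' = (R ⋈[h=g] σ[b>3](S))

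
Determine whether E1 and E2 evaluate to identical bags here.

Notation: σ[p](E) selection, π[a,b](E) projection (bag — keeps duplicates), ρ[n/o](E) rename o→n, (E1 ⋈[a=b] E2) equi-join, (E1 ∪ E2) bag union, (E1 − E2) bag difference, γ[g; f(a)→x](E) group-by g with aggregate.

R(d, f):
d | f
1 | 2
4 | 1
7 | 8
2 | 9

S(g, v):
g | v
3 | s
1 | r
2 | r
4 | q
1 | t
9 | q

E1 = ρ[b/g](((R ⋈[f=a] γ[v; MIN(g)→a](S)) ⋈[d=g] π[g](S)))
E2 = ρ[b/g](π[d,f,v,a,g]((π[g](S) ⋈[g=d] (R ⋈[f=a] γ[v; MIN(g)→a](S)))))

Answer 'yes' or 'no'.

E1 stepwise |·|:
  R → 4
  S → 6
  γ[v; MIN(g)→a](S) → 4
  (R ⋈[f=a] γ[v; MIN(g)→a](S)) → 2
  S → 6
  π[g](S) → 6
  ((R ⋈[f=a] γ[v; MIN(g)→a](S)) ⋈[d=g] π[g](S)) → 2
  ρ[b/g](((R ⋈[f=a] γ[v; MIN(g)→a](S)) ⋈[d=g] π[g](S))) → 2
E2 stepwise |·|:
  S → 6
  π[g](S) → 6
  R → 4
  S → 6
  γ[v; MIN(g)→a](S) → 4
  (R ⋈[f=a] γ[v; MIN(g)→a](S)) → 2
  (π[g](S) ⋈[g=d] (R ⋈[f=a] γ[v; MIN(g)→a](S))) → 2
  π[d,f,v,a,g]((π[g](S) ⋈[g=d] (R ⋈[f=a] γ[v; MIN(g)→a](S)))) → 2
  ρ[b/g](π[d,f,v,a,g]((π[g](S) ⋈[g=d] (R ⋈[f=a] γ[v; MIN(g)→a](S))))) → 2

E1 and E2 produce the same multiset:
d | f | v | a | b
4 | 1 | r | 1 | 4
4 | 1 | t | 1 | 4

yes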